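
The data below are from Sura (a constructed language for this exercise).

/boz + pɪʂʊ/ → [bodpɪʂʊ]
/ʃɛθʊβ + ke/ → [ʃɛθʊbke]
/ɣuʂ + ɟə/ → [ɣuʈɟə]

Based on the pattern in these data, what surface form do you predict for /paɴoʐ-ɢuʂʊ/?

[paɴoɖɢuʂʊ]

The data show regressive manner assimilation: /z/ → [d] before /p/; /β/ → [b] before /k/; /ʂ/ → [ʈ] before /ɟ/. In each pair only manner changes, matching the following consonant, while place and voice stay constant.
The rule targets /ʐ/ (voiced retroflex fricative), which sits before the trigger /ɢ/ (stop).
The voiced retroflex stop is [ɖ], so /ʐ/ → [ɖ].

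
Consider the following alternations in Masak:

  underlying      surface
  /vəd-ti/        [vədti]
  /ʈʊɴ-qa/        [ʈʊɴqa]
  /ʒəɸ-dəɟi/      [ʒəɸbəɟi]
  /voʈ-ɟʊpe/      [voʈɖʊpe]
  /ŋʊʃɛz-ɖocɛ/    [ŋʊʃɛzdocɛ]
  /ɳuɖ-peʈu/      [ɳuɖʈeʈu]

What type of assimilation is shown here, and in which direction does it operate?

Underlying /d/ is realised as [b] next to /ɸ/; /ɸ/ itself does not change.
The change alveolar → bilabial matches the place of the preceding /ɸ/, identifying this as place assimilation.
Manner and voice are unchanged, so the assimilation is partial, not total.
The same holds elsewhere in the data: /ɟ/ → [ɖ] after /ʈ/ (palatal → retroflex, matching retroflex); /ɖ/ → [d] after /z/ (retroflex → alveolar, matching alveolar); /p/ → [ʈ] after /ɖ/ (bilabial → retroflex, matching retroflex) — only place changes, and always toward the preceding segment.
No alternation appears in [vədti], [ʈʊɴqa]: there the adjacent consonants already agree in place (/t/ and /d/ are both alveolar; /q/ and /ɴ/ are both uvular), so these forms are consistent with the same rule.
The trigger is the preceding segment, so the direction is progressive (perseverative).

progressive place assimilation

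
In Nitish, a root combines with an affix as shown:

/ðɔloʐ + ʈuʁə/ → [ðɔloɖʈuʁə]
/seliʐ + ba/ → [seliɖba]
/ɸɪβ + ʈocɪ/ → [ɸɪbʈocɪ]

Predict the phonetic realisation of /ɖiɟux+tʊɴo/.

[ɖiɟuktʊɴo]

The data show regressive manner assimilation: /ʐ/ → [ɖ] before /ʈ/; /ʐ/ → [ɖ] before /b/; /β/ → [b] before /ʈ/. In each pair only manner changes, matching the following consonant, while place and voice stay constant.
/x/ is a voiceless velar fricative. The following trigger /t/ is a stop, so /x/ must become a stop as well.
Changing only its manner to stop gives [k] — the voiceless velar stop.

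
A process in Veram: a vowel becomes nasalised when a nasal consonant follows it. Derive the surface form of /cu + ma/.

[cũma]

The vowel /u/ is adjacent to the following nasal /m/, so it acquires [+nasal] and surfaces as [ũ].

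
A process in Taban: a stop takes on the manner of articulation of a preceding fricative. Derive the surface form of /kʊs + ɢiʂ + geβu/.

[kʊsʁiʂɣeβu]

The rule targets /ɢ/ (voiced uvular stop), which sits after the trigger /s/ (fricative).
Changing only its manner to fricative gives [ʁ] — the voiced uvular fricative.
At the second juncture, /g/ likewise becomes [ɣ] adjacent to /ʂ/.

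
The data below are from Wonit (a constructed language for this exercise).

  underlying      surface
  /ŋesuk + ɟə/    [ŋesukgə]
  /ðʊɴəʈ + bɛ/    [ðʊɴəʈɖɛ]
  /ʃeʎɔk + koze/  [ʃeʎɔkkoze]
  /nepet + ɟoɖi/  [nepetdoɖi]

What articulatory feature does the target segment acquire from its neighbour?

Comparing underlying and surface forms, /ɟ/ → [g] is the alternation; the neighbouring /k/ is constant.
The change palatal → velar matches the place of the preceding /k/, identifying this as place assimilation.
Checking the remaining alternations: /b/ → [ɖ] after /ʈ/ (bilabial → retroflex, matching retroflex); /ɟ/ → [d] after /t/ (palatal → alveolar, matching alveolar) — only place changes, and always toward the preceding segment.
No alternation appears in [ʃeʎɔkkoze]: there the adjacent consonants already agree in place (/k/ and /k/ are both velar), so this form is consistent with the same rule.

place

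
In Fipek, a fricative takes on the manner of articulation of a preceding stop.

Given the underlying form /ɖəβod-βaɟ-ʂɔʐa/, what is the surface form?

/β/ is a voiced bilabial fricative. The preceding trigger /d/ is a stop, so /β/ must become a stop as well.
The voiced bilabial stop is [b], so /β/ → [b].
At the second juncture, /ʂ/ likewise becomes [ʈ] adjacent to /ɟ/.

[ɖəβodbaɟʈɔʐa]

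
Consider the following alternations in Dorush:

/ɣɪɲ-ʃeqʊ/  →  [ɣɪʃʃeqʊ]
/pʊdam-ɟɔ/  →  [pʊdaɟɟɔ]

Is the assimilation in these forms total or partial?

total assimilation

Underlying /ɲ/ is realised as [ʃ] next to /ʃ/; /ʃ/ itself does not change.
The output [ʃ] is identical to the trigger /ʃ/ — every feature (place, manner, voicing) has been copied — so this is total assimilation.
The other form behaves the same way: /m/ → [ɟ] before /ɟ/ — in each case the output is a copy of the following consonant.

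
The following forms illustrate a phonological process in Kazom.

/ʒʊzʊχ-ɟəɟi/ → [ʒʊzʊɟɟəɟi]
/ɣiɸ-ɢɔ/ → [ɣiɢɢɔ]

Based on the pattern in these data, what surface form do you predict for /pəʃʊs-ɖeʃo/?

[pəʃʊɖɖeʃo]

The data show regressive total assimilation (/χ/ → [ɟ] before /ɟ/; /ɸ/ → [ɢ] before /ɢ/): in every case the target segment becomes identical to its following neighbour, copying more than a single feature.
/s/ is the segment targeted by the rule; it sits immediately before /ɖ/, so it assimilates completely and surfaces as [ɖ].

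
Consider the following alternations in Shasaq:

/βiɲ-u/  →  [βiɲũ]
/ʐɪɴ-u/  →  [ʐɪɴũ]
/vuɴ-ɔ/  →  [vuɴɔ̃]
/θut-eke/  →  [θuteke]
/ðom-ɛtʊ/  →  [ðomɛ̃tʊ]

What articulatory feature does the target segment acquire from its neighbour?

The vowel /u/ surfaces as nasalised [ũ] next to the preceding nasal /ɲ/ — it has acquired the [+nasal] feature of its neighbour.
The other forms show the same pattern: /u/ → [ũ] after /ɴ/; /ɔ/ → [ɔ̃] after /ɴ/; /ɛ/ → [ɛ̃] after /m/ — each time a vowel is nasalised next to a preceding nasal.
No change occurs in [θuteke] because the vowel at the boundary is adjacent to an oral consonant, not a nasal (/e/ next to /t/).

nasality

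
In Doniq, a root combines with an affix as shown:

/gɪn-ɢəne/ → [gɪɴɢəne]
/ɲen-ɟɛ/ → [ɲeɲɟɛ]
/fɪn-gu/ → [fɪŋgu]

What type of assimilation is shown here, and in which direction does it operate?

Underlying /n/ is realised as [ɴ] next to /ɢ/; /ɢ/ itself does not change.
/n/ is alveolar while /ɢ/ is uvular; the output [ɴ] is uvular, matching the trigger — so the feature that spreads is place.
Manner and voice are unchanged, so the assimilation is partial, not total.
The other alternating forms pattern the same way: /n/ → [ɲ] before /ɟ/ (alveolar → palatal, matching palatal); /n/ → [ŋ] before /g/ (alveolar → velar, matching velar) — only place changes, and always toward the following segment.
The trigger is the following segment, so the direction is regressive (anticipatory).

regressive place assimilation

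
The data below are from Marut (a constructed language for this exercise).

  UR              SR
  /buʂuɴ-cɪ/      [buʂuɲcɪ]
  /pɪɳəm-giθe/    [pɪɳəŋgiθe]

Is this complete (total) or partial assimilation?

Underlying /ɴ/ is realised as [ɲ] next to /c/; /c/ itself does not change.
/ɴ/ is uvular while /c/ is palatal; the output [ɲ] is palatal, matching the trigger — so the feature that spreads is place.
Manner and voice are unchanged, so the assimilation is partial, not total.
The same holds elsewhere in the data: /m/ → [ŋ] before /g/ (bilabial → velar, matching velar) — only place changes, and always toward the following segment.

partial assimilation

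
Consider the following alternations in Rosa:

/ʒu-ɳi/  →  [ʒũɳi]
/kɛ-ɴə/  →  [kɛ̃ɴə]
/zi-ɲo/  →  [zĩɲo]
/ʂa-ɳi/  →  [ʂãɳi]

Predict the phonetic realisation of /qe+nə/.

The data show regressive nasality assimilation (vowel nasalisation): /u/ → [ũ] before /ɳ/; /ɛ/ → [ɛ̃] before /ɴ/; /i/ → [ĩ] before /ɲ/; /a/ → [ã] before /ɳ/ — a vowel is nasalised by an immediately following nasal consonant.
/e/ sits next to the nasal /n/ and is therefore nasalised to [ẽ].

[qẽnə]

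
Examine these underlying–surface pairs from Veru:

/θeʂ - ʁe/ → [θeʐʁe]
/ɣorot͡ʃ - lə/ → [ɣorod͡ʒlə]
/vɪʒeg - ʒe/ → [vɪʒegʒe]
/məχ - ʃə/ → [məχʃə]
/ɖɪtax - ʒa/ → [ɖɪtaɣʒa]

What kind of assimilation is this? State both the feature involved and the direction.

regressive voicing assimilation

The segment that alternates is /ʂ/, which surfaces as [ʐ] when adjacent to /ʁ/.
/ʂ/ is voiceless while /ʁ/ is voiced; the output [ʐ] is voiced, matching the trigger — so the feature that spreads is voicing.
Place and manner are unchanged, so the assimilation is partial, not total.
The same holds elsewhere in the data: /t͡ʃ/ → [d͡ʒ] before /l/ (voiceless → voiced, matching voiced); /x/ → [ɣ] before /ʒ/ (voiceless → voiced, matching voiced) — only voicing changes, and always toward the following segment.
Nothing changes in [vɪʒegʒe], [məχʃə]: there the adjacent consonants already agree in voicing (/g/ and /ʒ/ are both voiced; /χ/ and /ʃ/ are both voiceless), so these forms are consistent with the same rule.
The trigger is the following segment, so the direction is regressive (anticipatory).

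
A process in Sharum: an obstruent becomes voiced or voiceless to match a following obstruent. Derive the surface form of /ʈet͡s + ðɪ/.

The rule targets /t͡s/ (voiceless alveolar affricate), which sits before the trigger /ð/ (voiced).
A voiced alveolar affricate is [d͡z], so the surface segment is [d͡z].

[ʈed͡zðɪ]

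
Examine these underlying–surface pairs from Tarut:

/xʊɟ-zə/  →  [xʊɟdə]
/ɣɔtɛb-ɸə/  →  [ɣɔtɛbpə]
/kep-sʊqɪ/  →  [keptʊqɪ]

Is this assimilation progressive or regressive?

progressive

Underlying /z/ is realised as [d] next to /ɟ/; /ɟ/ itself does not change.
The change fricative → stop matches the manner of the preceding /ɟ/, identifying this as manner assimilation.
Checking the remaining alternations: /ɸ/ → [p] after /b/ (fricative → stop, matching a stop); /s/ → [t] after /p/ (fricative → stop, matching a stop) — only manner changes, and always toward the preceding segment.
The trigger is the preceding segment, so the direction is progressive (perseverative).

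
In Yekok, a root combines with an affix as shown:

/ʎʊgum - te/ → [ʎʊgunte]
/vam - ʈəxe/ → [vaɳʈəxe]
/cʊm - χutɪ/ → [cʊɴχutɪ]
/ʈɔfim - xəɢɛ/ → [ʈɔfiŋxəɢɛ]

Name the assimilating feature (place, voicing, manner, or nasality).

place

Underlying /m/ is realised as [n] next to /t/; /t/ itself does not change.
The change bilabial → alveolar matches the place of the following /t/, identifying this as place assimilation.
The other alternating forms pattern the same way: /m/ → [ɳ] before /ʈ/ (bilabial → retroflex, matching retroflex); /m/ → [ɴ] before /χ/ (bilabial → uvular, matching uvular); /m/ → [ŋ] before /x/ (bilabial → velar, matching velar) — only place changes, and always toward the following segment.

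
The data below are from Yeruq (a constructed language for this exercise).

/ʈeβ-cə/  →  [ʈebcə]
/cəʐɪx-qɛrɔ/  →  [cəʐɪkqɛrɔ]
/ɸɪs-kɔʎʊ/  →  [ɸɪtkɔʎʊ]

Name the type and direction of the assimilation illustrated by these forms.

regressive manner assimilation

Underlying /β/ is realised as [b] next to /c/; /c/ itself does not change.
/β/ is a fricative while /c/ is a stop; the output [b] is a stop, matching the trigger — so the feature that spreads is manner.
Place and voice are unchanged, so the assimilation is partial, not total.
The other alternating forms pattern the same way: /x/ → [k] before /q/ (fricative → stop, matching a stop); /s/ → [t] before /k/ (fricative → stop, matching a stop) — only manner changes, and always toward the following segment.
Since the segment that changes precedes the conditioning segment, the assimilation is regressive.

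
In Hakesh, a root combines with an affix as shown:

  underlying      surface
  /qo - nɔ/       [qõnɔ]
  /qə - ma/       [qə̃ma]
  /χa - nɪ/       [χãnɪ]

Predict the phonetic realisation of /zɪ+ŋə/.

[zɪ̃ŋə]

The data show regressive nasality assimilation (vowel nasalisation): /o/ → [õ] before /n/; /ə/ → [ə̃] before /m/; /a/ → [ã] before /n/ — a vowel is nasalised by an immediately following nasal consonant.
The vowel /ɪ/ is adjacent to the following nasal /ŋ/, so it acquires [+nasal] and surfaces as [ɪ̃].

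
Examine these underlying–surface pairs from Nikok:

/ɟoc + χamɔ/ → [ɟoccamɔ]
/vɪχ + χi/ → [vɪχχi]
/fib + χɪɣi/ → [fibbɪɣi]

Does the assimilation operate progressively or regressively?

Underlying /χ/ is realised as [c] next to /c/; /c/ itself does not change.
The output [c] is identical to the trigger /c/ — every feature (place, manner, voicing) has been copied — so this is total assimilation.
The other form behaves the same way: /χ/ → [b] after /b/ — in each case the output is a copy of the preceding consonant.
In [vɪχχi] the two consonants at the boundary are already identical (/χ/ + /χ/), so the rule applies vacuously and nothing changes.
Since the segment that changes follows the conditioning segment, the assimilation is progressive.

progressive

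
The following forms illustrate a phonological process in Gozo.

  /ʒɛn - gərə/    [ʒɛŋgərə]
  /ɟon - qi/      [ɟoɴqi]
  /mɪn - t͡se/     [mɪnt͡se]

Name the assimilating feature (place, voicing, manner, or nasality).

place

The segment that alternates is /n/, which surfaces as [ŋ] when adjacent to /g/.
/n/ is alveolar while /g/ is velar; the output [ŋ] is velar, matching the trigger — so the feature that spreads is place.
Checking the remaining alternation: /n/ → [ɴ] before /q/ (alveolar → uvular, matching uvular) — only place changes, and always toward the following segment.
Nothing changes in [mɪnt͡se]: there the adjacent consonants already agree in place (/n/ and /t͡s/ are both alveolar), so this form is consistent with the same rule.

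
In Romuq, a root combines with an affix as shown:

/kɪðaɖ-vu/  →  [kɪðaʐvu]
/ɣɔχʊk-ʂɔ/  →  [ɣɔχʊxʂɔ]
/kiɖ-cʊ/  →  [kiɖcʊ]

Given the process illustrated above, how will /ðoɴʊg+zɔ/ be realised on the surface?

The data show regressive manner assimilation: /ɖ/ → [ʐ] before /v/; /k/ → [x] before /ʂ/. In each pair only manner changes, matching the following consonant, while place and voice stay constant.
No alternation appears in [kiɖcʊ]: there the adjacent consonants already agree in manner (/ɖ/ and /c/ are both stops), so this form is consistent with the same rule.
The rule targets /g/ (voiced velar stop), which sits before the trigger /z/ (fricative).
The voiced velar fricative is [ɣ], so /g/ → [ɣ].

[ðoɴʊɣzɔ]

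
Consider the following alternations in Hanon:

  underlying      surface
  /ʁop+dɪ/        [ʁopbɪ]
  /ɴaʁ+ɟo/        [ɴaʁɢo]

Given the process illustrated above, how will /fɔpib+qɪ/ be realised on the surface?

The data show progressive place assimilation: /d/ → [b] after /p/; /ɟ/ → [ɢ] after /ʁ/. In each pair only place changes, matching the preceding consonant, while manner and voice stay constant.
/q/ is a voiceless uvular stop. The preceding trigger /b/ is bilabial, so /q/ must become bilabial as well.
Changing only its place to bilabial gives [p] — the voiceless bilabial stop.

[fɔpibpɪ]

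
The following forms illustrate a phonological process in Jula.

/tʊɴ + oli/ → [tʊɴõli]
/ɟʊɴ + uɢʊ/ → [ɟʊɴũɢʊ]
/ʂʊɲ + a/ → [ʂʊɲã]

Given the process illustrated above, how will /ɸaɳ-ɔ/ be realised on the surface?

[ɸaɳɔ̃]

The data show progressive nasality assimilation (vowel nasalisation): /o/ → [õ] after /ɴ/; /u/ → [ũ] after /ɴ/; /a/ → [ã] after /ɲ/ — a vowel is nasalised by an immediately preceding nasal consonant.
/ɔ/ sits next to the nasal /ɳ/ and is therefore nasalised to [ɔ̃].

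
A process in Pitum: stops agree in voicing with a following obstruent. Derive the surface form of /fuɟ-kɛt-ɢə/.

[fuckɛdɢə]

The rule targets /ɟ/ (voiced palatal stop), which sits before the trigger /k/ (voiceless).
Changing only its voicing to voiceless gives [c] — the voiceless palatal stop.
The same rule applies at the second boundary: /t/ → [d] next to /ɢ/.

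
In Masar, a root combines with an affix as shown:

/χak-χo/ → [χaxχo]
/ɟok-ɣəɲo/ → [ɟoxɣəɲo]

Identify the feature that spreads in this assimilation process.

Comparing underlying and surface forms, /k/ → [x] is the alternation; the neighbouring /χ/ is constant.
The change stop → fricative matches the manner of the following /χ/, identifying this as manner assimilation.
The same holds elsewhere in the data: /k/ → [x] before /ɣ/ (stop → fricative, matching a fricative) — only manner changes, and always toward the following segment.

manner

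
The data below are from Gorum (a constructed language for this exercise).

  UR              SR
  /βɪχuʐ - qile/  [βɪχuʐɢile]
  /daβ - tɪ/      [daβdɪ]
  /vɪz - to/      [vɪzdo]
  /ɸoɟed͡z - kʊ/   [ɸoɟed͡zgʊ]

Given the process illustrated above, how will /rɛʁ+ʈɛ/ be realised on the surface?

The data show progressive voicing assimilation: /q/ → [ɢ] after /ʐ/; /t/ → [d] after /β/; /t/ → [d] after /z/; /k/ → [g] after /d͡z/. In each pair only voicing changes, matching the preceding consonant, while place and manner stay constant.
The rule targets /ʈ/ (voiceless retroflex stop), which sits after the trigger /ʁ/ (voiced).
A voiced retroflex stop is [ɖ], so the surface segment is [ɖ].

[rɛʁɖɛ]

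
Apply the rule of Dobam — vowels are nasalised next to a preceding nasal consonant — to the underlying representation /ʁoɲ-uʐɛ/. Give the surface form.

The vowel /u/ is adjacent to the preceding nasal /ɲ/, so it acquires [+nasal] and surfaces as [ũ].

[ʁoɲũʐɛ]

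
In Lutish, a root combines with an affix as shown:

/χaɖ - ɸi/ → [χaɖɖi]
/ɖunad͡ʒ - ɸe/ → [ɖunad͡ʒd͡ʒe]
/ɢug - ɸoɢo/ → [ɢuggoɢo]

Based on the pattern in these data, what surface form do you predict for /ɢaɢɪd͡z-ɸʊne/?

[ɢaɢɪd͡zd͡zʊne]

The data show progressive total assimilation (/ɸ/ → [ɖ] after /ɖ/; /ɸ/ → [d͡ʒ] after /d͡ʒ/; /ɸ/ → [g] after /g/): in every case the target segment becomes identical to its preceding neighbour, copying more than a single feature.
/ɸ/ is the segment targeted by the rule; it sits immediately after /d͡z/, so it assimilates completely and surfaces as [d͡z].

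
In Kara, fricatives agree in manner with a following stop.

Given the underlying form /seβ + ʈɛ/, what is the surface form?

/β/ is a voiced bilabial fricative. The following trigger /ʈ/ is a stop, so /β/ must become a stop as well.
The voiced bilabial stop is [b], so /β/ → [b].

[sebʈɛ]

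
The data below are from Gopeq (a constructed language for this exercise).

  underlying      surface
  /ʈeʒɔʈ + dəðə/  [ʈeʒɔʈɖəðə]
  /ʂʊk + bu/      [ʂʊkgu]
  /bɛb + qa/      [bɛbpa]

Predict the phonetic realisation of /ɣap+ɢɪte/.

[ɣapbɪte]

The data show progressive place assimilation: /d/ → [ɖ] after /ʈ/; /b/ → [g] after /k/; /q/ → [p] after /b/. In each pair only place changes, matching the preceding consonant, while manner and voice stay constant.
/ɢ/ is a voiced uvular stop. The preceding trigger /p/ is bilabial, so /ɢ/ must become bilabial as well.
A voiced bilabial stop is [b], so the surface segment is [b].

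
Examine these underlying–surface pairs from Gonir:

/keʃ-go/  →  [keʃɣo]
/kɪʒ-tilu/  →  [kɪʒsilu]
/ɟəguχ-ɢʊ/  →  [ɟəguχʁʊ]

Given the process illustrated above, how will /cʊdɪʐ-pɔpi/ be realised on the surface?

The data show progressive manner assimilation: /g/ → [ɣ] after /ʃ/; /t/ → [s] after /ʒ/; /ɢ/ → [ʁ] after /χ/. In each pair only manner changes, matching the preceding consonant, while place and voice stay constant.
The rule targets /p/ (voiceless bilabial stop), which sits after the trigger /ʐ/ (fricative).
A voiceless bilabial fricative is [ɸ], so the surface segment is [ɸ].

[cʊdɪʐɸɔpi]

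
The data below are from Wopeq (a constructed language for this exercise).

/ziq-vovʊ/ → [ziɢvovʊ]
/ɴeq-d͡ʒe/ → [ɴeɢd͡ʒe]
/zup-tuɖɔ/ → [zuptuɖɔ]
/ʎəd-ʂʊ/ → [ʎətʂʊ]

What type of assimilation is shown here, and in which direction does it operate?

regressive voicing assimilation

Comparing underlying and surface forms, /q/ → [ɢ] is the alternation; the neighbouring /v/ is constant.
The change voiceless → voiced matches the voicing of the following /v/, identifying this as voicing assimilation.
Place and manner are unchanged, so the assimilation is partial, not total.
The same holds elsewhere in the data: /q/ → [ɢ] before /d͡ʒ/ (voiceless → voiced, matching voiced); /d/ → [t] before /ʂ/ (voiced → voiceless, matching voiceless) — only voicing changes, and always toward the following segment.
Nothing changes in [zuptuɖɔ]: there the adjacent consonants already agree in voicing (/p/ and /t/ are both voiceless), so this form is consistent with the same rule.
The trigger is the following segment, so the direction is regressive (anticipatory).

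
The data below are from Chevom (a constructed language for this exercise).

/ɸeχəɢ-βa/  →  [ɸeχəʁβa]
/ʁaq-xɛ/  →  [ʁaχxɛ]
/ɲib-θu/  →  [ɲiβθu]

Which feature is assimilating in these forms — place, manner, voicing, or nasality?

manner

Underlying /ɢ/ is realised as [ʁ] next to /β/; /β/ itself does not change.
/ɢ/ is a stop while /β/ is a fricative; the output [ʁ] is a fricative, matching the trigger — so the feature that spreads is manner.
The other alternating forms pattern the same way: /q/ → [χ] before /x/ (stop → fricative, matching a fricative); /b/ → [β] before /θ/ (stop → fricative, matching a fricative) — only manner changes, and always toward the following segment.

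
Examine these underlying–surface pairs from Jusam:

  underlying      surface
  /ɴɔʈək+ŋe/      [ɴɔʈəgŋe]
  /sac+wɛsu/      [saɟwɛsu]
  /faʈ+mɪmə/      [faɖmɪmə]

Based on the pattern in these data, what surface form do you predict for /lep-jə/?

[lebjə]

The data show regressive voicing assimilation: /k/ → [g] before /ŋ/; /c/ → [ɟ] before /w/; /ʈ/ → [ɖ] before /m/. In each pair only voicing changes, matching the following consonant, while place and manner stay constant.
/p/ is a voiceless bilabial stop. The following trigger /j/ is voiced, so /p/ must become voiced as well.
The voiced bilabial stop is [b], so /p/ → [b].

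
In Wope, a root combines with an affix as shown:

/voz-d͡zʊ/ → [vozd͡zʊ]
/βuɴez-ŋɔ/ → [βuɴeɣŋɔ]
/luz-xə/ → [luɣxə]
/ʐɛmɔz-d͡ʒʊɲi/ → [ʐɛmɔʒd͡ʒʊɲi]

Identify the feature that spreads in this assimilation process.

Underlying /z/ is realised as [ɣ] next to /ŋ/; /ŋ/ itself does not change.
/z/ is alveolar while /ŋ/ is velar; the output [ɣ] is velar, matching the trigger — so the feature that spreads is place.
The same holds elsewhere in the data: /z/ → [ɣ] before /x/ (alveolar → velar, matching velar); /z/ → [ʒ] before /d͡ʒ/ (alveolar → postalveolar, matching postalveolar) — only place changes, and always toward the following segment.
No alternation appears in [vozd͡zʊ]: there the adjacent consonants already agree in place (/z/ and /d͡z/ are both alveolar), so this form is consistent with the same rule.

place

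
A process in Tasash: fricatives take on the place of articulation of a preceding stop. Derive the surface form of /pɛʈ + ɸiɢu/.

The rule targets /ɸ/ (voiceless bilabial fricative), which sits after the trigger /ʈ/ (retroflex).
A voiceless retroflex fricative is [ʂ], so the surface segment is [ʂ].

[pɛʈʂiɢu]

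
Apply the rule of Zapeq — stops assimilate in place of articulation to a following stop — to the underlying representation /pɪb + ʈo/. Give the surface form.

[pɪɖʈo]

/b/ is a voiced bilabial stop. The following trigger /ʈ/ is retroflex, so /b/ must become retroflex as well.
A voiced retroflex stop is [ɖ], so the surface segment is [ɖ].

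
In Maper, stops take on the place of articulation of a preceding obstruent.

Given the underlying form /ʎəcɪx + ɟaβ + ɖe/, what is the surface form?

[ʎəcɪxgaβbe]

/ɟ/ is a voiced palatal stop. The preceding trigger /x/ is velar, so /ɟ/ must become velar as well.
The voiced velar stop is [g], so /ɟ/ → [g].
The same rule applies at the second boundary: /ɖ/ → [b] next to /β/.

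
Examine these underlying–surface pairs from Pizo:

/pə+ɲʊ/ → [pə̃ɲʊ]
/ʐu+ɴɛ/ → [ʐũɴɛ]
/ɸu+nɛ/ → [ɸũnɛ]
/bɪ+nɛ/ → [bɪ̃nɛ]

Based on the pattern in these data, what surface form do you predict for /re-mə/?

[rẽmə]

The data show regressive nasality assimilation (vowel nasalisation): /ə/ → [ə̃] before /ɲ/; /u/ → [ũ] before /ɴ/; /u/ → [ũ] before /n/; /ɪ/ → [ɪ̃] before /n/ — a vowel is nasalised by an immediately following nasal consonant.
The vowel /e/ is adjacent to the following nasal /m/, so it acquires [+nasal] and surfaces as [ẽ].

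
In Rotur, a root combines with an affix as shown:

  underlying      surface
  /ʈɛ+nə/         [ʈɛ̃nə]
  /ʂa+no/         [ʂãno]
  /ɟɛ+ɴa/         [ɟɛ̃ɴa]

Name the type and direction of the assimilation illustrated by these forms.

The vowel /ɛ/ surfaces as nasalised [ɛ̃] next to the following nasal /n/ — it has acquired the [+nasal] feature of its neighbour.
The other forms show the same pattern: /a/ → [ã] before /n/; /ɛ/ → [ɛ̃] before /ɴ/ — each time a vowel is nasalised next to a following nasal.
Because the conditioning nasal is to the right of the vowel that changes, the process is regressive (anticipatory).

regressive nasality assimilation (vowel nasalisation)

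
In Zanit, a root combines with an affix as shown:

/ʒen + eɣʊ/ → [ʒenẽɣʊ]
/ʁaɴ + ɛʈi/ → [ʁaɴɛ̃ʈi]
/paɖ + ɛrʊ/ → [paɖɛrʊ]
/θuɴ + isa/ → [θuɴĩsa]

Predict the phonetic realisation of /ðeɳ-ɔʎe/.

[ðeɳɔ̃ʎe]

The data show progressive nasality assimilation (vowel nasalisation): /e/ → [ẽ] after /n/; /ɛ/ → [ɛ̃] after /ɴ/; /i/ → [ĩ] after /ɴ/ — a vowel is nasalised by an immediately preceding nasal consonant.
No change occurs in [paɖɛrʊ] because the vowel at the boundary is adjacent to an oral consonant, not a nasal (/ɛ/ next to /ɖ/).
The vowel /ɔ/ is adjacent to the preceding nasal /ɳ/, so it acquires [+nasal] and surfaces as [ɔ̃].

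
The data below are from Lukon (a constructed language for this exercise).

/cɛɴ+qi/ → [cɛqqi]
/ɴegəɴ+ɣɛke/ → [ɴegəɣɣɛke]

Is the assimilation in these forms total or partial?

The segment that alternates is /ɴ/, which surfaces as [q] when adjacent to /q/.
The output [q] is identical to the trigger /q/ — every feature (place, manner, voicing) has been copied — so this is total assimilation.
The other form behaves the same way: /ɴ/ → [ɣ] before /ɣ/ — in each case the output is a copy of the following consonant.

total assimilation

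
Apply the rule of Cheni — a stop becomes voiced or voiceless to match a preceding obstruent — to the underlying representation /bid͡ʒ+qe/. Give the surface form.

The rule targets /q/ (voiceless uvular stop), which sits after the trigger /d͡ʒ/ (voiced).
A voiced uvular stop is [ɢ], so the surface segment is [ɢ].

[bid͡ʒɢe]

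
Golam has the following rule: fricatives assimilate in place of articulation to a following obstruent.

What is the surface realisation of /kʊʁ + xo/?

[kʊɣxo]

The rule targets /ʁ/ (voiced uvular fricative), which sits before the trigger /x/ (velar).
A voiced velar fricative is [ɣ], so the surface segment is [ɣ].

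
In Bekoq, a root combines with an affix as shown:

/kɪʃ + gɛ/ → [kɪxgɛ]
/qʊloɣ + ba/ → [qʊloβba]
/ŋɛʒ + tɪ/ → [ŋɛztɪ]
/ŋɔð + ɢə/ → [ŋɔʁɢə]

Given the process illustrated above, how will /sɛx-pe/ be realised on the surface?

The data show regressive place assimilation: /ʃ/ → [x] before /g/; /ɣ/ → [β] before /b/; /ʒ/ → [z] before /t/; /ð/ → [ʁ] before /ɢ/. In each pair only place changes, matching the following consonant, while manner and voice stay constant.
The rule targets /x/ (voiceless velar fricative), which sits before the trigger /p/ (bilabial).
A voiceless bilabial fricative is [ɸ], so the surface segment is [ɸ].

[sɛɸpe]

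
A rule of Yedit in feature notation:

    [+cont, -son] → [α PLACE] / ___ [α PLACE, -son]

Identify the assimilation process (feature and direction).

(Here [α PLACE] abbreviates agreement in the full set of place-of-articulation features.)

regressive place assimilation

The shared variable α links the value of the place features (abbreviated [PLACE]) on the target to the same value on the neighbouring segment, so place is the feature that assimilates.
Since the environment is written after the underscore, the trigger follows the target; the direction is regressive.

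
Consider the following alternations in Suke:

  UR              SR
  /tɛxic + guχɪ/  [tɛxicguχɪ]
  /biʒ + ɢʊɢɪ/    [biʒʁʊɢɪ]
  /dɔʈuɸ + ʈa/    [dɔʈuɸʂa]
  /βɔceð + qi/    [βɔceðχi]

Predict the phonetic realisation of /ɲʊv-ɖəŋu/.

The data show progressive manner assimilation: /ɢ/ → [ʁ] after /ʒ/; /ʈ/ → [ʂ] after /ɸ/; /q/ → [χ] after /ð/. In each pair only manner changes, matching the preceding consonant, while place and voice stay constant.
Nothing changes in [tɛxicguχɪ]: there the adjacent consonants already agree in manner (/g/ and /c/ are both stops), so this form is consistent with the same rule.
/ɖ/ is a voiced retroflex stop. The preceding trigger /v/ is a fricative, so /ɖ/ must become a fricative as well.
The voiced retroflex fricative is [ʐ], so /ɖ/ → [ʐ].

[ɲʊvʐəŋu]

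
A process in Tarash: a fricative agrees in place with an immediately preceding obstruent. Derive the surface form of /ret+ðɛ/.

[retzɛ]

The rule targets /ð/ (voiced dental fricative), which sits after the trigger /t/ (alveolar).
The voiced alveolar fricative is [z], so /ð/ → [z].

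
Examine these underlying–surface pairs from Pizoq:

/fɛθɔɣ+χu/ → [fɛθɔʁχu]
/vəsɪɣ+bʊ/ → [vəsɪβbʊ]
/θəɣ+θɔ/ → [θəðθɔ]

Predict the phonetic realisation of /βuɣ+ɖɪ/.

The data show regressive place assimilation: /ɣ/ → [ʁ] before /χ/; /ɣ/ → [β] before /b/; /ɣ/ → [ð] before /θ/. In each pair only place changes, matching the following consonant, while manner and voice stay constant.
/ɣ/ is a voiced velar fricative. The following trigger /ɖ/ is retroflex, so /ɣ/ must become retroflex as well.
The voiced retroflex fricative is [ʐ], so /ɣ/ → [ʐ].

[βuʐɖɪ]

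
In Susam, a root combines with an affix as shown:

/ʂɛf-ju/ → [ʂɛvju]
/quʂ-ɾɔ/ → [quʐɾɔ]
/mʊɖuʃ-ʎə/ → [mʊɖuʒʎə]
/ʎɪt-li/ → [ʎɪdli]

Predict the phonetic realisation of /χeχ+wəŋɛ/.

The data show regressive voicing assimilation: /f/ → [v] before /j/; /ʂ/ → [ʐ] before /ɾ/; /ʃ/ → [ʒ] before /ʎ/; /t/ → [d] before /l/. In each pair only voicing changes, matching the following consonant, while place and manner stay constant.
/χ/ is a voiceless uvular fricative. The following trigger /w/ is voiced, so /χ/ must become voiced as well.
The voiced uvular fricative is [ʁ], so /χ/ → [ʁ].

[χeʁwəŋɛ]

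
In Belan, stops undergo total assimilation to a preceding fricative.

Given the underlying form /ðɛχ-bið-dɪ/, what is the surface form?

[ðɛχχiððɪ]

/b/ is the segment targeted by the rule; it sits immediately after /χ/, so it assimilates completely and surfaces as [χ].
At the second juncture, /d/ likewise becomes [ð] adjacent to /ð/.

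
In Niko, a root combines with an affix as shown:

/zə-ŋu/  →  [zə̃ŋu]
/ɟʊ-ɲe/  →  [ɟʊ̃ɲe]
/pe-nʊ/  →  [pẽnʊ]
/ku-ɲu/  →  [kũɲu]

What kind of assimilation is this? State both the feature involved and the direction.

The vowel /ə/ surfaces as nasalised [ə̃] next to the following nasal /ŋ/ — it has acquired the [+nasal] feature of its neighbour.
The other forms show the same pattern: /ʊ/ → [ʊ̃] before /ɲ/; /e/ → [ẽ] before /n/; /u/ → [ũ] before /ɲ/ — each time a vowel is nasalised next to a following nasal.
Because the conditioning nasal is to the right of the vowel that changes, the process is regressive (anticipatory).

regressive nasality assimilation (vowel nasalisation)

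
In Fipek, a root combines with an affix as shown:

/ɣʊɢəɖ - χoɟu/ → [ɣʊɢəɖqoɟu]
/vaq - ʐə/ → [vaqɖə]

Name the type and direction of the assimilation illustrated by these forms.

Underlying /χ/ is realised as [q] next to /ɖ/; /ɖ/ itself does not change.
/χ/ is a fricative while /ɖ/ is a stop; the output [q] is a stop, matching the trigger — so the feature that spreads is manner.
Place and voice are unchanged, so the assimilation is partial, not total.
Checking the remaining alternation: /ʐ/ → [ɖ] after /q/ (fricative → stop, matching a stop) — only manner changes, and always toward the preceding segment.
Since the segment that changes follows the conditioning segment, the assimilation is progressive.

progressive manner assimilation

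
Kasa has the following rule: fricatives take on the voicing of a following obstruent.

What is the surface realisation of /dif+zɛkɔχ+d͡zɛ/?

The rule targets /f/ (voiceless labiodental fricative), which sits before the trigger /z/ (voiced).
The voiced labiodental fricative is [v], so /f/ → [v].
The same rule applies at the second boundary: /χ/ → [ʁ] next to /d͡z/.

[divzɛkɔʁd͡zɛ]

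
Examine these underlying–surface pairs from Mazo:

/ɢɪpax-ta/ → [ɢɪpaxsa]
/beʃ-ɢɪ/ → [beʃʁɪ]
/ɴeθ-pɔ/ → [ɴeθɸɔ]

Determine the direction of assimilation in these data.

progressive

Underlying /t/ is realised as [s] next to /x/; /x/ itself does not change.
The change stop → fricative matches the manner of the preceding /x/, identifying this as manner assimilation.
The same holds elsewhere in the data: /ɢ/ → [ʁ] after /ʃ/ (stop → fricative, matching a fricative); /p/ → [ɸ] after /θ/ (stop → fricative, matching a fricative) — only manner changes, and always toward the preceding segment.
The trigger is the preceding segment, so the direction is progressive (perseverative).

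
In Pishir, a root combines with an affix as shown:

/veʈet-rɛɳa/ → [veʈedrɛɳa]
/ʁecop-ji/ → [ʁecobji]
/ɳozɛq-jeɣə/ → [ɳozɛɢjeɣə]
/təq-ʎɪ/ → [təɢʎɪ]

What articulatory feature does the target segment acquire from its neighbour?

Underlying /t/ is realised as [d] next to /r/; /r/ itself does not change.
The change voiceless → voiced matches the voicing of the following /r/, identifying this as voicing assimilation.
The other alternating forms pattern the same way: /p/ → [b] before /j/ (voiceless → voiced, matching voiced); /q/ → [ɢ] before /j/ (voiceless → voiced, matching voiced); /q/ → [ɢ] before /ʎ/ (voiceless → voiced, matching voiced) — only voicing changes, and always toward the following segment.

voicing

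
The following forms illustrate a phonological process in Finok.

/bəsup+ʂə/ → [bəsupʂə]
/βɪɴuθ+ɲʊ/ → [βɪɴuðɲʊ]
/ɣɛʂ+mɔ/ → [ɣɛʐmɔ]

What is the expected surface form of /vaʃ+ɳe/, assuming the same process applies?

[vaʒɳe]

The data show regressive voicing assimilation: /θ/ → [ð] before /ɲ/; /ʂ/ → [ʐ] before /m/. In each pair only voicing changes, matching the following consonant, while place and manner stay constant.
No alternation appears in [bəsupʂə]: there the adjacent consonants already agree in voicing (/p/ and /ʂ/ are both voiceless), so this form is consistent with the same rule.
/ʃ/ is a voiceless postalveolar fricative. The following trigger /ɳ/ is voiced, so /ʃ/ must become voiced as well.
A voiced postalveolar fricative is [ʒ], so the surface segment is [ʒ].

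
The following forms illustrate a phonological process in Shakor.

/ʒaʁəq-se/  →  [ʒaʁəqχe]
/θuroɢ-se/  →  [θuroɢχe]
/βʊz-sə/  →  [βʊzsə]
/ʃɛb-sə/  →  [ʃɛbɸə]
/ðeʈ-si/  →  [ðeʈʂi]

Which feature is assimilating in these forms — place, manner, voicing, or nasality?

place

The segment that alternates is /s/, which surfaces as [χ] when adjacent to /q/.
The change alveolar → uvular matches the place of the preceding /q/, identifying this as place assimilation.
The same holds elsewhere in the data: /s/ → [χ] after /ɢ/ (alveolar → uvular, matching uvular); /s/ → [ɸ] after /b/ (alveolar → bilabial, matching bilabial); /s/ → [ʂ] after /ʈ/ (alveolar → retroflex, matching retroflex) — only place changes, and always toward the preceding segment.
Nothing changes in [βʊzsə]: there the adjacent consonants already agree in place (/s/ and /z/ are both alveolar), so this form is consistent with the same rule.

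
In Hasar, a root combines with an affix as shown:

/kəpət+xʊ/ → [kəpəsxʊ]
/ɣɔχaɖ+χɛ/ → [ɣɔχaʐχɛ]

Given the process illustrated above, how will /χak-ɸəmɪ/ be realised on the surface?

The data show regressive manner assimilation: /t/ → [s] before /x/; /ɖ/ → [ʐ] before /χ/. In each pair only manner changes, matching the following consonant, while place and voice stay constant.
/k/ is a voiceless velar stop. The following trigger /ɸ/ is a fricative, so /k/ must become a fricative as well.
The voiceless velar fricative is [x], so /k/ → [x].

[χaxɸəmɪ]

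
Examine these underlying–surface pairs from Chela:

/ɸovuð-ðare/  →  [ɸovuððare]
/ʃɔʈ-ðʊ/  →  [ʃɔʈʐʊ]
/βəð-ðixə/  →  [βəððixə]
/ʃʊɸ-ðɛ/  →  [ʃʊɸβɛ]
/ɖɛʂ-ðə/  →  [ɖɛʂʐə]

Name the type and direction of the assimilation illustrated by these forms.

progressive place assimilation

Comparing underlying and surface forms, /ð/ → [ʐ] is the alternation; the neighbouring /ʈ/ is constant.
The change dental → retroflex matches the place of the preceding /ʈ/, identifying this as place assimilation.
Manner and voice are unchanged, so the assimilation is partial, not total.
The other alternating forms pattern the same way: /ð/ → [β] after /ɸ/ (dental → bilabial, matching bilabial); /ð/ → [ʐ] after /ʂ/ (dental → retroflex, matching retroflex) — only place changes, and always toward the preceding segment.
Nothing changes in [ɸovuððare], [βəððixə]: there the adjacent consonants already agree in place (/ð/ and /ð/ are both dental; /ð/ and /ð/ are both dental), so these forms are consistent with the same rule.
The trigger is the preceding segment, so the direction is progressive (perseverative).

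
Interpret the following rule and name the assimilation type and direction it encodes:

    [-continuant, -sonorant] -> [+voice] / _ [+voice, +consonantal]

regressive voicing assimilation

The structural change is [+voice], and the conditioning segment [+voice, +consonantal] (a voiced consonant) is itself voiced, so the target comes to share the voicing of its neighbour — voicing assimilation.
The conditioning segment sits to the right of the focus bar, meaning the trigger follows the segment that changes — regressive assimilation.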